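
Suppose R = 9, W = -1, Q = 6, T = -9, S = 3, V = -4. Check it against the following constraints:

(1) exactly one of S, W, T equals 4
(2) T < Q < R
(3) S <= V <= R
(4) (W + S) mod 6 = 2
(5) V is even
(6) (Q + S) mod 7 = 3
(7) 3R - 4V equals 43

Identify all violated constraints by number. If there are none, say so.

Constraints 1, 3, and 6 do not hold.

(1) S=3, W=-1, T=-9; 0 of them equal 4, not exactly one — violated.
(2) values -9 < 6 < 9 — satisfied.
(3) values 3, -4, 9; S = 3 is not <= V = -4 — violated.
(4) W + S = 2; 2 mod 6 = 2 — satisfied.
(5) V = -4 is even — satisfied.
(6) Q + S = 9; 9 mod 7 = 2, not 3 — violated.
(7) 3R - 4V = 3(9) - 4(-4) = 43 — satisfied.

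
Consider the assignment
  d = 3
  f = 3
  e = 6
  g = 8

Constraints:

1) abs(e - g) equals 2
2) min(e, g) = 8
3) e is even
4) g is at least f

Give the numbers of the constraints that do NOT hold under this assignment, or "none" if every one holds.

1) abs(6 - 8) = 2  yes
2) min(6, 8) = 6, not 8  no
3) e = 6 is even  yes
4) g = 8, f = 3; 8 ≥ 3  yes

Constraint 2 does not hold.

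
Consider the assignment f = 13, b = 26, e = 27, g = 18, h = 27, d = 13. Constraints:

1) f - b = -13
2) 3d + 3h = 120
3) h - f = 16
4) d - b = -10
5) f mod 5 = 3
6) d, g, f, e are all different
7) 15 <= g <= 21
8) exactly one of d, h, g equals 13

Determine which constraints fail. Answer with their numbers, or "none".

No — constraints 3, 4, and 6 are not satisfied.

1) f - b = 13 - 26 = -13 — OK.
2) 3d + 3h = 3(13) + 3(27) = 120 — OK.
3) h - f = 27 - 13 = 14, not 16 — violated.
4) d - b = 13 - 26 = -13, not -10 — violated.
5) 13 mod 5 = 3 — OK.
6) d = f = 13, not all different — violated.
7) g = 18 lies in [15, 21] — OK.
8) d=13, h=27, g=18; 1 of them equals 13 — OK.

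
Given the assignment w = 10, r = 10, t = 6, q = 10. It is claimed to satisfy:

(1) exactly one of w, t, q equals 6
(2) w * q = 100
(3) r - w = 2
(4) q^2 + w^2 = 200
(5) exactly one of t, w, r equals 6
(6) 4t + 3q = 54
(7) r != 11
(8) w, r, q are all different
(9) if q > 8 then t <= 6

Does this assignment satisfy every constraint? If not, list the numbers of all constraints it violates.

The assignment fails constraints 3 and 8.

(1) w=10, t=6, q=10; 1 of them equals 6 — holds.
(2) w * q = 10 * 10 = 100 — holds.
(3) r - w = 10 - 10 = 0, not 2 — does not hold.
(4) q^2 + w^2 = 10^2 + 10^2 = 100 + 100 = 200 — holds.
(5) t=6, w=10, r=10; 1 of them equals 6 — holds.
(6) 4t + 3q = 4(6) + 3(10) = 54 — holds.
(7) r = 10, and 10 ≠ 11 — holds.
(8) w = r = 10, not all different — does not hold.
(9) q = 10 > 8, so we need t ≤ 6; t = 6 ≤ 6 — holds.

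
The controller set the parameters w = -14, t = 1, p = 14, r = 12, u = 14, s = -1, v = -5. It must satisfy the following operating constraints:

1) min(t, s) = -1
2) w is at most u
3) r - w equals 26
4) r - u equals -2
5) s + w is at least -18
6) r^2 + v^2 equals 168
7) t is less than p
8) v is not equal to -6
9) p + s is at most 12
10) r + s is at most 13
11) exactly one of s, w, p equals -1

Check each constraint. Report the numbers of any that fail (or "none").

Violated: 6, 9.

1) min(1, -1) = -1  true
2) w = -14, u = 14; -14 ≤ 14  true
3) r - w = 12 - (-14) = 26  true
4) r - u = 12 - 14 = -2  true
5) s + w = -1 + (-14) = -15; -15 ≥ -18  true
6) r^2 + v^2 = 12^2 + (-5)^2 = 144 + 25 = 169, not 168  false
7) t = 1, p = 14; 1 < 14  true
8) v = -5, and -5 ≠ -6  true
9) p + s = 14 + (-1) = 13; 13 > 12, bound 12 not met  false
10) r + s = 12 + (-1) = 11; 11 ≤ 13  true
11) s=-1, w=-14, p=14; 1 of them equals -1  true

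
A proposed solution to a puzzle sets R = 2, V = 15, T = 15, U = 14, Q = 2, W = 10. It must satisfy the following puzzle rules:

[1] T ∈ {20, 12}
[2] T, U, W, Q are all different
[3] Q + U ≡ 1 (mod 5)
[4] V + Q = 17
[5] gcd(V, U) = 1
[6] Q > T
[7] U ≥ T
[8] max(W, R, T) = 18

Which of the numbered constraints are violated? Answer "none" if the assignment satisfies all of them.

The assignment fails constraints 1, 6, 7, 8.

[1] T = 15 is not in {20, 12}  fails
[2] values 15, 14, 10, 2 are pairwise distinct  holds
[3] Q + U = 16; 16 mod 5 = 1  holds
[4] V + Q = 15 + 2 = 17  holds
[5] gcd(15, 14) = 1  holds
[6] Q = 2, T = 15; 2 ≤ 15 (want >)  fails
[7] U = 14, T = 15; 14 < 15 (want ≥)  fails
[8] max(10, 2, 15) = 15, not 18  fails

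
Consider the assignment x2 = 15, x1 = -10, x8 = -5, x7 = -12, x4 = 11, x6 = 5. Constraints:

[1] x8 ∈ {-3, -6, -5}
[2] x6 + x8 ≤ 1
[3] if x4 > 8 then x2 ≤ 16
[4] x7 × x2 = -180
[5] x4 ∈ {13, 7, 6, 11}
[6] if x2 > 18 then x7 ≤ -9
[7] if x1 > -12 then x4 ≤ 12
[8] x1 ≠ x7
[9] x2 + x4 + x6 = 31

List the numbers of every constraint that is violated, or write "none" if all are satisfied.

[1] x8 = -5 is in {-3, -6, -5} — holds.
[2] x6 + x8 = 5 + (-5) = 0; 0 ≤ 1 — holds.
[3] x4 = 11 > 8, so we need x2 ≤ 16; x2 = 15 ≤ 16 — holds.
[4] x7 × x2 = -12 × 15 = -180 — holds.
[5] x4 = 11 is in {13, 7, 6, 11} — holds.
[6] x2 = 15, not > 18; antecedent false, conditional vacuously true — holds.
[7] x1 = -10 > -12, so we need x4 ≤ 12; x4 = 11 ≤ 12 — holds.
[8] x1 = -10, x7 = -12; distinct — holds.
[9] x2 + x4 + x6 = 15 + 11 + 5 = 31 — holds.

None — every constraint holds.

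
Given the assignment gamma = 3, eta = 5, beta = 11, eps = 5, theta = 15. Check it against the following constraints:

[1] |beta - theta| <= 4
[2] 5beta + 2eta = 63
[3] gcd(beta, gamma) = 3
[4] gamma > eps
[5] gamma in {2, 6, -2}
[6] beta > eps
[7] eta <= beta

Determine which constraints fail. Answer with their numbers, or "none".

[1] |11 - 15| = 4; 4 ≤ 4  ✓
[2] 5beta + 2eta = 5(11) + 2(5) = 65, not 63  ✗
[3] gcd(11, 3) = 1, not 3  ✗
[4] gamma = 3, eps = 5; 3 ≤ 5 (want >)  ✗
[5] gamma = 3 is not in {2, 6, -2}  ✗
[6] beta = 11, eps = 5; 11 > 5  ✓
[7] eta = 5, beta = 11; 5 ≤ 11  ✓

No — constraints 2, 3, 4, 5 are not satisfied.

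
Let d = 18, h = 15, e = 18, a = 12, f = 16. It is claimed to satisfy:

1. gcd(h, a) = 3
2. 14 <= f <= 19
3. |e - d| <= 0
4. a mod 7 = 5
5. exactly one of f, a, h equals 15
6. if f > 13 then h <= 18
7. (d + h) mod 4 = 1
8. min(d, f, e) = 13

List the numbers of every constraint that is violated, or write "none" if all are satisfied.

1. gcd(15, 12) = 3 — holds.
2. f = 16 lies in [14, 19] — holds.
3. |18 - 18| = 0; 0 ≤ 0 — holds.
4. 12 mod 7 = 5 — holds.
5. f=16, a=12, h=15; 1 of them equals 15 — holds.
6. f = 16 > 13, so we need h ≤ 18; h = 15 ≤ 18 — holds.
7. d + h = 33; 33 mod 4 = 1 — holds.
8. min(18, 16, 18) = 16, not 13 — does not hold.

Constraint 8 does not hold.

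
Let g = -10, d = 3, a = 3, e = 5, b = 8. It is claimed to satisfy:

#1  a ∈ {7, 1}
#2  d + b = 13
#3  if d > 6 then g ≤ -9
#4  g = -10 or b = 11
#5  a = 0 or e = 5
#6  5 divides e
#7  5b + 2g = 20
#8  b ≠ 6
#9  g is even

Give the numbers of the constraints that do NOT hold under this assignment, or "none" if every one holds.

#1 a = 3 is not in {7, 1} — fails.
#2 d + b = 3 + 8 = 11, not 13 — fails.
#3 d = 3, not > 6; antecedent false, conditional vacuously true — holds.
#4 g = -10 = -10 (first disjunct) — holds.
#5 a = 3 ≠ 0, but e = 5 = 5 (second disjunct) — holds.
#6 5 / 5 = 1, so 5 divides 5 — holds.
#7 5b + 2g = 5(8) + 2(-10) = 20 — holds.
#8 b = 8, and 8 ≠ 6 — holds.
#9 g = -10 is even — holds.

Violated: 1 and 2.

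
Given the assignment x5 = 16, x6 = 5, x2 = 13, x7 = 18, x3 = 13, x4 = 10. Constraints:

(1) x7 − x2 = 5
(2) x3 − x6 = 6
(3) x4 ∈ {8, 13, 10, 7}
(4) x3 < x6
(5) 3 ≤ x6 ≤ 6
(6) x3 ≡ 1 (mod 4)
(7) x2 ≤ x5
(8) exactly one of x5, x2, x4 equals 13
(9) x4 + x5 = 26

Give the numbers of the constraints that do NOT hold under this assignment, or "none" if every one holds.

The assignment fails constraints 2 and 4.

(1) x7 − x2 = 18 − 13 = 5  ✓
(2) x3 − x6 = 13 − 5 = 8, not 6  ✗
(3) x4 = 10 is in {8, 13, 10, 7}  ✓
(4) x3 = 13, x6 = 5; 13 ≥ 5 (want <)  ✗
(5) x6 = 5 lies in [3, 6]  ✓
(6) 13 mod 4 = 1  ✓
(7) x2 = 13, x5 = 16; 13 ≤ 16  ✓
(8) x5=16, x2=13, x4=10; 1 of them equals 13  ✓
(9) x4 + x5 = 10 + 16 = 26  ✓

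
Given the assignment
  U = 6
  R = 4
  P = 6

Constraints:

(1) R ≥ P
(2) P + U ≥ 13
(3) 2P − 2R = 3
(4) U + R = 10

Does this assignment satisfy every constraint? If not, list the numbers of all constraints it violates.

(1) R = 4, P = 6; 4 < 6 (want ≥)  false
(2) P + U = 6 + 6 = 12; 12 < 13, bound 13 not met  false
(3) 2P − 2R = 2(6) − 2(4) = 4, not 3  false
(4) U + R = 6 + 4 = 10  true

Violated: 1, 2, and 3.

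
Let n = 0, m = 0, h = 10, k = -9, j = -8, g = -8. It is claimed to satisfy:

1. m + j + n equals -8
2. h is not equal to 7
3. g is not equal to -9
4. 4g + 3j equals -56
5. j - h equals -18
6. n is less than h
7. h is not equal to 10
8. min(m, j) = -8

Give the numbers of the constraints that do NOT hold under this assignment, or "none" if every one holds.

Violated: 7.

1. m + j + n = 0 + (-8) + 0 = -8  OK
2. h = 10, and 10 ≠ 7  OK
3. g = -8, and -8 ≠ -9  OK
4. 4g + 3j = 4(-8) + 3(-8) = -56  OK
5. j - h = -8 - 10 = -18  OK
6. n = 0, h = 10; 0 < 10  OK
7. h = 10, but 10 is required to differ  FAIL
8. min(0, -8) = -8  OK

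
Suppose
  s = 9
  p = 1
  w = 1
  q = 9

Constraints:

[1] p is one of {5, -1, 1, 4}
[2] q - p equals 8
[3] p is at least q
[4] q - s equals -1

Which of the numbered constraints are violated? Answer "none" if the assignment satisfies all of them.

[1] p = 1 is in {5, -1, 1, 4}  OK
[2] q - p = 9 - 1 = 8  OK
[3] p = 1, q = 9; 1 < 9 (want ≥)  FAIL
[4] q - s = 9 - 9 = 0, not -1  FAIL

Constraints 3, 4 do not hold.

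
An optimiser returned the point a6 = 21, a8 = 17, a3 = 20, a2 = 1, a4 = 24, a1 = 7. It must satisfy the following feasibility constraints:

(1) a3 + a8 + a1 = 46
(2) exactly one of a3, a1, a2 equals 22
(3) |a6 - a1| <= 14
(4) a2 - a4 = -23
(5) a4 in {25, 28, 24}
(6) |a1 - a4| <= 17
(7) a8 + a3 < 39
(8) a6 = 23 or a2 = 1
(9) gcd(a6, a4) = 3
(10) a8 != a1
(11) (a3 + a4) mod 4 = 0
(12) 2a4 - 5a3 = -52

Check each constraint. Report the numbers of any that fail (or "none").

Constraints 1, 2 do not hold.

(1) a3 + a8 + a1 = 20 + 17 + 7 = 44, not 46  fails
(2) a3=20, a1=7, a2=1; 0 of them equal 22, not exactly one  fails
(3) |21 - 7| = 14; 14 ≤ 14  holds
(4) a2 - a4 = 1 - 24 = -23  holds
(5) a4 = 24 is in {25, 28, 24}  holds
(6) |7 - 24| = 17; 17 ≤ 17  holds
(7) a8 + a3 = 17 + 20 = 37; 37 < 39  holds
(8) a6 = 21 ≠ 23, but a2 = 1 = 1 (second disjunct)  holds
(9) gcd(21, 24) = 3  holds
(10) a8 = 17, a1 = 7; distinct  holds
(11) a3 + a4 = 44; 44 mod 4 = 0  holds
(12) 2a4 - 5a3 = 2(24) - 5(20) = -52  holds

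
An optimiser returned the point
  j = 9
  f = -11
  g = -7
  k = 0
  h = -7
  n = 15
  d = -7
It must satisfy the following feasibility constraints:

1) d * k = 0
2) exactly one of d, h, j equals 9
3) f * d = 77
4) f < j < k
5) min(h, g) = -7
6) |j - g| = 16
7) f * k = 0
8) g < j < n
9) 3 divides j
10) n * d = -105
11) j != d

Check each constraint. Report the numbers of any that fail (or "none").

1) d * k = -7 * 0 = 0  yes
2) d=-7, h=-7, j=9; 1 of them equals 9  yes
3) f * d = -11 * (-7) = 77  yes
4) values -11, 9, 0; j = 9 is not < k = 0  no
5) min(-7, -7) = -7  yes
6) |9 - (-7)| = 16  yes
7) f * k = -11 * 0 = 0  yes
8) values -7 < 9 < 15  yes
9) 9 / 3 = 3, so 3 divides 9  yes
10) n * d = 15 * (-7) = -105  yes
11) j = 9, d = -7; distinct  yes

Violated: 4.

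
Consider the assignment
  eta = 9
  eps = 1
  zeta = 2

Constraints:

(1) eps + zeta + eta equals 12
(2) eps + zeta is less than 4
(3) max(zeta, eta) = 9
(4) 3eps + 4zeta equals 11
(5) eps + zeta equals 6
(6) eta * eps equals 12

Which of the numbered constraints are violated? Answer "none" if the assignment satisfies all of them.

(1) eps + zeta + eta = 1 + 2 + 9 = 12  OK
(2) eps + zeta = 1 + 2 = 3; 3 < 4  OK
(3) max(2, 9) = 9  OK
(4) 3eps + 4zeta = 3(1) + 4(2) = 11  OK
(5) eps + zeta = 1 + 2 = 3, not 6  FAIL
(6) eta * eps = 9 * 1 = 9, not 12  FAIL

Constraints 5 and 6 are violated.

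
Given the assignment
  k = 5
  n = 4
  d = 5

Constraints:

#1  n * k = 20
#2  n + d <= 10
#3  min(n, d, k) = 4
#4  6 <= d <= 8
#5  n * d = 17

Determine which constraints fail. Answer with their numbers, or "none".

Constraints 4, 5 are violated.

#1 n * k = 4 * 5 = 20 — OK.
#2 n + d = 4 + 5 = 9; 9 ≤ 10 — OK.
#3 min(4, 5, 5) = 4 — OK.
#4 d = 5 is outside [6, 8] — violated.
#5 n * d = 4 * 5 = 20, not 17 — violated.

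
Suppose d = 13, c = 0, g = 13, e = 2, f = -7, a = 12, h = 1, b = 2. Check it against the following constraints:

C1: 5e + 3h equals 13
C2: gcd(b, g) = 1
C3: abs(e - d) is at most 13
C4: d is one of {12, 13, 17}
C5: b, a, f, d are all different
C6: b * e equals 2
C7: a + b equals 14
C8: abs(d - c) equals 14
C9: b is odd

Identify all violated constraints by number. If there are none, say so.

Violated: 6, 8, 9.

C1: 5e + 3h = 5(2) + 3(1) = 13 — holds.
C2: gcd(2, 13) = 1 — holds.
C3: abs(2 - 13) = 11; 11 ≤ 13 — holds.
C4: d = 13 is in {12, 13, 17} — holds.
C5: values 2, 12, -7, 13 are pairwise distinct — holds.
C6: b * e = 2 * 2 = 4, not 2 — does not hold.
C7: a + b = 12 + 2 = 14 — holds.
C8: abs(13 - 0) = 13, not 14 — does not hold.
C9: b = 2 is even — does not hold.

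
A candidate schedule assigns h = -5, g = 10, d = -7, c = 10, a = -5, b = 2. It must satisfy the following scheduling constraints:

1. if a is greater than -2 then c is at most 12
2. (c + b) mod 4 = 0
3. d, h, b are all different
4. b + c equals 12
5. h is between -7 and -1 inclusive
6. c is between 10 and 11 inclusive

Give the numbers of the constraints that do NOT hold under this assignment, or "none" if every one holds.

All constraints are satisfied.

1. a = -5, not > -2; antecedent false, conditional vacuously true  holds
2. c + b = 12; 12 mod 4 = 0  holds
3. values -7, -5, 2 are pairwise distinct  holds
4. b + c = 2 + 10 = 12  holds
5. h = -5 lies in [-7, -1]  holds
6. c = 10 lies in [10, 11]  holds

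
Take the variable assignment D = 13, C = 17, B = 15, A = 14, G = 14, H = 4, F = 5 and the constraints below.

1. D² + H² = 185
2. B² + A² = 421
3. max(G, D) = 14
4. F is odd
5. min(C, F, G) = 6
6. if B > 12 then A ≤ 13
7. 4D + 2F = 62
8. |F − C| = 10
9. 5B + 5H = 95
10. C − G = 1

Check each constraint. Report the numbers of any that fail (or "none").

Constraints 5, 6, 8, 10 are violated.

1. D² + H² = 13² + 4² = 169 + 16 = 185  ✔
2. B² + A² = 15² + 14² = 225 + 196 = 421  ✔
3. max(14, 13) = 14  ✔
4. F = 5 is odd  ✔
5. min(17, 5, 14) = 5, not 6  ✘
6. B = 15 > 12, so we need A ≤ 13; but A = 14 > 13  ✘
7. 4D + 2F = 4(13) + 2(5) = 62  ✔
8. |5 − 17| = 12, not 10  ✘
9. 5B + 5H = 5(15) + 5(4) = 95  ✔
10. C − G = 17 − 14 = 3, not 1  ✘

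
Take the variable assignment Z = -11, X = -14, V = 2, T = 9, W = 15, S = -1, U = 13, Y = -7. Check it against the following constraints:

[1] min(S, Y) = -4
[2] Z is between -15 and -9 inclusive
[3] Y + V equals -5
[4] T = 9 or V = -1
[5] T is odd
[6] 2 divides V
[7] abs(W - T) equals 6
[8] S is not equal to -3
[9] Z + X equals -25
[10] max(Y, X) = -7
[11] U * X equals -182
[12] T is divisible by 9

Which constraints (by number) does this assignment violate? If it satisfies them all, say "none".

[1] min(-1, -7) = -7, not -4 — violated.
[2] Z = -11 lies in [-15, -9] — satisfied.
[3] Y + V = -7 + 2 = -5 — satisfied.
[4] T = 9 = 9 (first disjunct) — satisfied.
[5] T = 9 is odd — satisfied.
[6] 2 / 2 = 1, so 2 divides 2 — satisfied.
[7] abs(15 - 9) = 6 — satisfied.
[8] S = -1, and -1 ≠ -3 — satisfied.
[9] Z + X = -11 + (-14) = -25 — satisfied.
[10] max(-7, -14) = -7 — satisfied.
[11] U * X = 13 * (-14) = -182 — satisfied.
[12] 9 / 9 = 1, so 9 divides 9 — satisfied.

The assignment fails constraint 1.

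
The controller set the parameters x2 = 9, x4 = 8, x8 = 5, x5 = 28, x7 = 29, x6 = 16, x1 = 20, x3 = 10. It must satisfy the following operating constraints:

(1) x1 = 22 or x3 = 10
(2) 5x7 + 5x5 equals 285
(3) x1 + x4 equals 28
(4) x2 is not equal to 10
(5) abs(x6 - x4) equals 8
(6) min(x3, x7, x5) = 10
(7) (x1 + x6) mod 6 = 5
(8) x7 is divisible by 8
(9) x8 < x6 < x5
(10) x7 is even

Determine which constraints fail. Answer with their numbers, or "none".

(1) x1 = 20 ≠ 22, but x3 = 10 = 10 (second disjunct) — holds.
(2) 5x7 + 5x5 = 5(29) + 5(28) = 285 — holds.
(3) x1 + x4 = 20 + 8 = 28 — holds.
(4) x2 = 9, and 9 ≠ 10 — holds.
(5) abs(16 - 8) = 8 — holds.
(6) min(10, 29, 28) = 10 — holds.
(7) x1 + x6 = 36; 36 mod 6 = 0, not 5 — does not hold.
(8) 29 = 8*3 + 5, so 8 does not divide 29 — does not hold.
(9) values 5 < 16 < 28 — holds.
(10) x7 = 29 is odd — does not hold.

Constraints 7, 8, and 10 are violated.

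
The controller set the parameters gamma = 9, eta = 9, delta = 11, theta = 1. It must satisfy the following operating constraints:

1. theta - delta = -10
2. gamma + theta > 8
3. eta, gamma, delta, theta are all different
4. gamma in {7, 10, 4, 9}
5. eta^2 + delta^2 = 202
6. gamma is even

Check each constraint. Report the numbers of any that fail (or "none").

Constraints 3 and 6 do not hold.

1. theta - delta = 1 - 11 = -10  ✔
2. gamma + theta = 9 + 1 = 10; 10 > 8  ✔
3. eta = gamma = 9, not all different  ✘
4. gamma = 9 is in {7, 10, 4, 9}  ✔
5. eta^2 + delta^2 = 9^2 + 11^2 = 81 + 121 = 202  ✔
6. gamma = 9 is odd  ✘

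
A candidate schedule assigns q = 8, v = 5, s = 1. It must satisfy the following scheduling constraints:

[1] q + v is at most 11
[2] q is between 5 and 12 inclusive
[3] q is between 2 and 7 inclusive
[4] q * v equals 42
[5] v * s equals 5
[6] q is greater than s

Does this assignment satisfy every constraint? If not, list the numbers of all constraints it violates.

Constraints 1, 3, and 4 are violated.

[1] q + v = 8 + 5 = 13; 13 > 11, bound 11 not met — fails.
[2] q = 8 lies in [5, 12] — holds.
[3] q = 8 is outside [2, 7] — fails.
[4] q * v = 8 * 5 = 40, not 42 — fails.
[5] v * s = 5 * 1 = 5 — holds.
[6] q = 8, s = 1; 8 > 1 — holds.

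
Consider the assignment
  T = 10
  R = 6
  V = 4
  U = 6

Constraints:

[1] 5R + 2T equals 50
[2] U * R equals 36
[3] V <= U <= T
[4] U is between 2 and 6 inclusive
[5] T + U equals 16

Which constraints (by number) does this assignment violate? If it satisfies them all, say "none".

No violations.

[1] 5R + 2T = 5(6) + 2(10) = 50  ✓
[2] U * R = 6 * 6 = 36  ✓
[3] values 4 <= 6 <= 10  ✓
[4] U = 6 lies in [2, 6]  ✓
[5] T + U = 10 + 6 = 16  ✓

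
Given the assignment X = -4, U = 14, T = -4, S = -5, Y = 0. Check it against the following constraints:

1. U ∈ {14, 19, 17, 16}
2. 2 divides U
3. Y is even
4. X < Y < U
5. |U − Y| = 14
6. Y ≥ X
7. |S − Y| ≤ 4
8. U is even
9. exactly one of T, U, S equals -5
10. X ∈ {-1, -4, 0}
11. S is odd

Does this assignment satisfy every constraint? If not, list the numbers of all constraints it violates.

Constraint 7 does not hold.

1. U = 14 is in {14, 19, 17, 16} — satisfied.
2. 14 / 2 = 7, so 2 divides 14 — satisfied.
3. Y = 0 is even — satisfied.
4. values -4 < 0 < 14 — satisfied.
5. |14 − 0| = 14 — satisfied.
6. Y = 0, X = -4; 0 ≥ -4 — satisfied.
7. |-5 − 0| = 5; 5 > 4, exceeds bound 4 — violated.
8. U = 14 is even — satisfied.
9. T=-4, U=14, S=-5; 1 of them equals -5 — satisfied.
10. X = -4 is in {-1, -4, 0} — satisfied.
11. S = -5 is odd — satisfied.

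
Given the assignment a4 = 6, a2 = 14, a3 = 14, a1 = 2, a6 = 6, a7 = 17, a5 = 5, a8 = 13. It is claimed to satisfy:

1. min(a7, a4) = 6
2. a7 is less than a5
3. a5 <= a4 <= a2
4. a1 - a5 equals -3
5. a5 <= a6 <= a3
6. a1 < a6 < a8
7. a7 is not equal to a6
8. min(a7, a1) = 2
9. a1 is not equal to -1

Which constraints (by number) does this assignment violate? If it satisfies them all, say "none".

1. min(17, 6) = 6 — holds.
2. a7 = 17, a5 = 5; 17 ≥ 5 (want <) — fails.
3. values 5 <= 6 <= 14 — holds.
4. a1 - a5 = 2 - 5 = -3 — holds.
5. values 5 <= 6 <= 14 — holds.
6. values 2 < 6 < 13 — holds.
7. a7 = 17, a6 = 6; distinct — holds.
8. min(17, 2) = 2 — holds.
9. a1 = 2, and 2 ≠ -1 — holds.

The assignment fails constraint 2.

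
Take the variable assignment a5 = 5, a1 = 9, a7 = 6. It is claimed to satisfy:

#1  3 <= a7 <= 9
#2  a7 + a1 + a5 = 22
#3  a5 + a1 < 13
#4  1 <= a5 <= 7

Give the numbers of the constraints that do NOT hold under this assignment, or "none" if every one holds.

#1 a7 = 6 lies in [3, 9]  yes
#2 a7 + a1 + a5 = 6 + 9 + 5 = 20, not 22  no
#3 a5 + a1 = 5 + 9 = 14; 14 ≥ 13, bound 13 not met  no
#4 a5 = 5 lies in [1, 7]  yes

Violated: 2 and 3.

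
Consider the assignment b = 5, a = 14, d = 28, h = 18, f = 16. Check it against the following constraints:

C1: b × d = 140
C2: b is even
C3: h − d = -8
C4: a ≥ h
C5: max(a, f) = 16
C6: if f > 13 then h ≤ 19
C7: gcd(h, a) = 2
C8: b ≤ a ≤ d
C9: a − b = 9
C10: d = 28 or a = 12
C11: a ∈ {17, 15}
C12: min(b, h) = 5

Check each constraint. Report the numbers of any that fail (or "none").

C1: b × d = 5 × 28 = 140  yes
C2: b = 5 is odd  no
C3: h − d = 18 − 28 = -10, not -8  no
C4: a = 14, h = 18; 14 < 18 (want ≥)  no
C5: max(14, 16) = 16  yes
C6: f = 16 > 13, so we need h ≤ 19; h = 18 ≤ 19  yes
C7: gcd(18, 14) = 2  yes
C8: values 5 ≤ 14 ≤ 28  yes
C9: a − b = 14 − 5 = 9  yes
C10: d = 28 = 28 (first disjunct)  yes
C11: a = 14 is not in {17, 15}  no
C12: min(5, 18) = 5  yes

No — constraints 2, 3, 4, and 11 are not satisfied.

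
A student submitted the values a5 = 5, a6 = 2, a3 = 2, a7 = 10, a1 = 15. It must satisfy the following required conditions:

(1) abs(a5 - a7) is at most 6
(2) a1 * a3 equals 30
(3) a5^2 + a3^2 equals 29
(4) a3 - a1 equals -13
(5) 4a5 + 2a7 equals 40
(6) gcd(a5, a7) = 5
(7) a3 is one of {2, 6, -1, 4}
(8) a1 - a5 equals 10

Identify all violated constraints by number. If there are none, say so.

(1) abs(5 - 10) = 5; 5 ≤ 6 — OK.
(2) a1 * a3 = 15 * 2 = 30 — OK.
(3) a5^2 + a3^2 = 5^2 + 2^2 = 25 + 4 = 29 — OK.
(4) a3 - a1 = 2 - 15 = -13 — OK.
(5) 4a5 + 2a7 = 4(5) + 2(10) = 40 — OK.
(6) gcd(5, 10) = 5 — OK.
(7) a3 = 2 is in {2, 6, -1, 4} — OK.
(8) a1 - a5 = 15 - 5 = 10 — OK.

The assignment satisfies every constraint.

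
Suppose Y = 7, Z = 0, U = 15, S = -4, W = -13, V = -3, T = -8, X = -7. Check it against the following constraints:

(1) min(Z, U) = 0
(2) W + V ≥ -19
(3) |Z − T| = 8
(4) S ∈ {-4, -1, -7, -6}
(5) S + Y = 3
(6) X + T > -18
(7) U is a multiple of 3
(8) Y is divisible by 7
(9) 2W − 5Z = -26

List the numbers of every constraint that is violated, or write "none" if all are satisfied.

(1) min(0, 15) = 0 — holds.
(2) W + V = -13 + (-3) = -16; -16 ≥ -19 — holds.
(3) |0 − (-8)| = 8 — holds.
(4) S = -4 is in {-4, -1, -7, -6} — holds.
(5) S + Y = -4 + 7 = 3 — holds.
(6) X + T = -7 + (-8) = -15; -15 > -18 — holds.
(7) 15 / 3 = 5, so 3 divides 15 — holds.
(8) 7 / 7 = 1, so 7 divides 7 — holds.
(9) 2W − 5Z = 2(-13) − 5(0) = -26 — holds.

Yes — all constraints hold.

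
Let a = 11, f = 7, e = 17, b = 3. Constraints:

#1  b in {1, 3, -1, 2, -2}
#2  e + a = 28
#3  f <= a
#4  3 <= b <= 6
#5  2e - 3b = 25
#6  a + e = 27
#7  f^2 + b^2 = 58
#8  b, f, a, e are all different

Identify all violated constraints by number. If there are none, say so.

#1 b = 3 is in {1, 3, -1, 2, -2} — holds.
#2 e + a = 17 + 11 = 28 — holds.
#3 f = 7, a = 11; 7 ≤ 11 — holds.
#4 b = 3 lies in [3, 6] — holds.
#5 2e - 3b = 2(17) - 3(3) = 25 — holds.
#6 a + e = 11 + 17 = 28, not 27 — fails.
#7 f^2 + b^2 = 7^2 + 3^2 = 49 + 9 = 58 — holds.
#8 values 3, 7, 11, 17 are pairwise distinct — holds.

Violated: 6.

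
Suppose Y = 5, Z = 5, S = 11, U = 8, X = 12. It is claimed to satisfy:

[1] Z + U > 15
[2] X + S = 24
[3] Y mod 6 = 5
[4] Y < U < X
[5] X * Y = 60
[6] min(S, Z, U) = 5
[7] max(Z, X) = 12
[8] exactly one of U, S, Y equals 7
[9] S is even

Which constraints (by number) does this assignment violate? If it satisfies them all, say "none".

[1] Z + U = 5 + 8 = 13; 13 ≤ 15, bound 15 not met  no
[2] X + S = 12 + 11 = 23, not 24  no
[3] 5 mod 6 = 5  yes
[4] values 5 < 8 < 12  yes
[5] X * Y = 12 * 5 = 60  yes
[6] min(11, 5, 8) = 5  yes
[7] max(5, 12) = 12  yes
[8] U=8, S=11, Y=5; 0 of them equal 7, not exactly one  no
[9] S = 11 is odd  no

Violated: 1, 2, 8, 9.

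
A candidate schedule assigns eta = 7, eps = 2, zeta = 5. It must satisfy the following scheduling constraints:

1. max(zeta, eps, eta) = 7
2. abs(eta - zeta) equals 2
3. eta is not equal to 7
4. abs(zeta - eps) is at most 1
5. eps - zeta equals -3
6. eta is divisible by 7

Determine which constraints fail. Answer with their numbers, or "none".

1. max(5, 2, 7) = 7  OK
2. abs(7 - 5) = 2  OK
3. eta = 7, but 7 is required to differ  FAIL
4. abs(5 - 2) = 3; 3 > 1, exceeds bound 1  FAIL
5. eps - zeta = 2 - 5 = -3  OK
6. 7 / 7 = 1, so 7 divides 7  OK

Constraints 3, 4 do not hold.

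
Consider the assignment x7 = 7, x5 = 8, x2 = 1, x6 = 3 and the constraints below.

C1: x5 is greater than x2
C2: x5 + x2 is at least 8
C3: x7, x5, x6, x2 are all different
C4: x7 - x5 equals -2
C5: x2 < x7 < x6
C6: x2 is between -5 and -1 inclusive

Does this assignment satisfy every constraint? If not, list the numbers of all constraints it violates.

C1: x5 = 8, x2 = 1; 8 > 1 — holds.
C2: x5 + x2 = 8 + 1 = 9; 9 ≥ 8 — holds.
C3: values 7, 8, 3, 1 are pairwise distinct — holds.
C4: x7 - x5 = 7 - 8 = -1, not -2 — does not hold.
C5: values 1, 7, 3; x7 = 7 is not < x6 = 3 — does not hold.
C6: x2 = 1 is outside [-5, -1] — does not hold.

No — constraints 4, 5, and 6 are not satisfied.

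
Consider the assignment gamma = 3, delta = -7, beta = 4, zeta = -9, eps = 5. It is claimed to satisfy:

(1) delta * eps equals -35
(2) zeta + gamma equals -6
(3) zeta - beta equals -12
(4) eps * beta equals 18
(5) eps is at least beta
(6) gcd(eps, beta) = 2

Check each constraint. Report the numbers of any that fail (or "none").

(1) delta * eps = -7 * 5 = -35  true
(2) zeta + gamma = -9 + 3 = -6  true
(3) zeta - beta = -9 - 4 = -13, not -12  false
(4) eps * beta = 5 * 4 = 20, not 18  false
(5) eps = 5, beta = 4; 5 ≥ 4  true
(6) gcd(5, 4) = 1, not 2  false

Violated: 3, 4, and 6.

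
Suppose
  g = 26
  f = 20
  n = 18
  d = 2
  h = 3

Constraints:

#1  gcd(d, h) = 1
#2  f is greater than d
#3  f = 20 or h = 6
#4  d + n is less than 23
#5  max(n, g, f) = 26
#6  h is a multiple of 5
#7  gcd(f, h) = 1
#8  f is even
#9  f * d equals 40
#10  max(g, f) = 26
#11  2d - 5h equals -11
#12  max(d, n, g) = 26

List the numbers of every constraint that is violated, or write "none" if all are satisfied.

#1 gcd(2, 3) = 1  true
#2 f = 20, d = 2; 20 > 2  true
#3 f = 20 = 20 (first disjunct)  true
#4 d + n = 2 + 18 = 20; 20 < 23  true
#5 max(18, 26, 20) = 26  true
#6 3 = 5*0 + 3, so 5 does not divide 3  false
#7 gcd(20, 3) = 1  true
#8 f = 20 is even  true
#9 f * d = 20 * 2 = 40  true
#10 max(26, 20) = 26  true
#11 2d - 5h = 2(2) - 5(3) = -11  true
#12 max(2, 18, 26) = 26  true

The assignment fails constraint 6.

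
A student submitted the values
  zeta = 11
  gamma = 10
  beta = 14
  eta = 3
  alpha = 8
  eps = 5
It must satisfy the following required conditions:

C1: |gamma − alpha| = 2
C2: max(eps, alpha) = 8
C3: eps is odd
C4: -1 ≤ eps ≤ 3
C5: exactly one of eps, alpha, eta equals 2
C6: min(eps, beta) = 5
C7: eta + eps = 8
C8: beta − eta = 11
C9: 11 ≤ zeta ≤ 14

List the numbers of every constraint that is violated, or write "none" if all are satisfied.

C1: |10 − 8| = 2 — holds.
C2: max(5, 8) = 8 — holds.
C3: eps = 5 is odd — holds.
C4: eps = 5 is outside [-1, 3] — does not hold.
C5: eps=5, alpha=8, eta=3; 0 of them equal 2, not exactly one — does not hold.
C6: min(5, 14) = 5 — holds.
C7: eta + eps = 3 + 5 = 8 — holds.
C8: beta − eta = 14 − 3 = 11 — holds.
C9: zeta = 11 lies in [11, 14] — holds.

Violated: 4 and 5.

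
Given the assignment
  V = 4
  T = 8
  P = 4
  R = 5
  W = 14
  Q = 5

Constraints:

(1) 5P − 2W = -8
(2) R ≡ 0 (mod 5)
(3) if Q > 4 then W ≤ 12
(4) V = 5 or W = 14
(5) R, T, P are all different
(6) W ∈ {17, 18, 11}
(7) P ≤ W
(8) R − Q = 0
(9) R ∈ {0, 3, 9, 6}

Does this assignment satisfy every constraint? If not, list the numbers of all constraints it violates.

Violated: 3, 6, and 9.

(1) 5P − 2W = 5(4) − 2(14) = -8 — satisfied.
(2) 5 mod 5 = 0 — satisfied.
(3) Q = 5 > 4, so we need W ≤ 12; but W = 14 > 12 — violated.
(4) V = 4 ≠ 5, but W = 14 = 14 (second disjunct) — satisfied.
(5) values 5, 8, 4 are pairwise distinct — satisfied.
(6) W = 14 is not in {17, 18, 11} — violated.
(7) P = 4, W = 14; 4 ≤ 14 — satisfied.
(8) R − Q = 5 − 5 = 0 — satisfied.
(9) R = 5 is not in {0, 3, 9, 6} — violated.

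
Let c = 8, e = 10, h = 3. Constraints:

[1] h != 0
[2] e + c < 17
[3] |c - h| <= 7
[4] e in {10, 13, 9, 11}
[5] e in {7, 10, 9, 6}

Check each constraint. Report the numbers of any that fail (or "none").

Constraint 2 does not hold.

[1] h = 3, and 3 ≠ 0 — holds.
[2] e + c = 10 + 8 = 18; 18 ≥ 17, bound 17 not met — does not hold.
[3] |8 - 3| = 5; 5 ≤ 7 — holds.
[4] e = 10 is in {10, 13, 9, 11} — holds.
[5] e = 10 is in {7, 10, 9, 6} — holds.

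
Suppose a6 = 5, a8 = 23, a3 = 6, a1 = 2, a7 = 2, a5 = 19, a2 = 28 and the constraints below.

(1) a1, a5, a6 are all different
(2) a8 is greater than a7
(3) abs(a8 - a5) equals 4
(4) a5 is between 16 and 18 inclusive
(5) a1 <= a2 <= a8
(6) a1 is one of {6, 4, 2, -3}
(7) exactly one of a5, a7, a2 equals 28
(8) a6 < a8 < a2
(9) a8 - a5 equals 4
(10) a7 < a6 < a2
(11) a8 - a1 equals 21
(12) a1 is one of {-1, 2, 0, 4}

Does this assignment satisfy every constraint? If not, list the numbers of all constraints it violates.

(1) values 2, 19, 5 are pairwise distinct  ✔
(2) a8 = 23, a7 = 2; 23 > 2  ✔
(3) abs(23 - 19) = 4  ✔
(4) a5 = 19 is outside [16, 18]  ✘
(5) values 2, 28, 23; a2 = 28 is not <= a8 = 23  ✘
(6) a1 = 2 is in {6, 4, 2, -3}  ✔
(7) a5=19, a7=2, a2=28; 1 of them equals 28  ✔
(8) values 5 < 23 < 28  ✔
(9) a8 - a5 = 23 - 19 = 4  ✔
(10) values 2 < 5 < 28  ✔
(11) a8 - a1 = 23 - 2 = 21  ✔
(12) a1 = 2 is in {-1, 2, 0, 4}  ✔

Constraints 4, 5 are violated.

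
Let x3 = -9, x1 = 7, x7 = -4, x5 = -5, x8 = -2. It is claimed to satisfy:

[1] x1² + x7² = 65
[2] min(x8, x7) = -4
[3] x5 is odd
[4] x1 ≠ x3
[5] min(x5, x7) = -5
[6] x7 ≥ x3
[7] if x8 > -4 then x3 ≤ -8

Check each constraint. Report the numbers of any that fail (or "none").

Yes — all constraints hold.

[1] x1² + x7² = 7² + (-4)² = 49 + 16 = 65  ✓
[2] min(-2, -4) = -4  ✓
[3] x5 = -5 is odd  ✓
[4] x1 = 7, x3 = -9; distinct  ✓
[5] min(-5, -4) = -5  ✓
[6] x7 = -4, x3 = -9; -4 ≥ -9  ✓
[7] x8 = -2 > -4, so we need x3 ≤ -8; x3 = -9 ≤ -8  ✓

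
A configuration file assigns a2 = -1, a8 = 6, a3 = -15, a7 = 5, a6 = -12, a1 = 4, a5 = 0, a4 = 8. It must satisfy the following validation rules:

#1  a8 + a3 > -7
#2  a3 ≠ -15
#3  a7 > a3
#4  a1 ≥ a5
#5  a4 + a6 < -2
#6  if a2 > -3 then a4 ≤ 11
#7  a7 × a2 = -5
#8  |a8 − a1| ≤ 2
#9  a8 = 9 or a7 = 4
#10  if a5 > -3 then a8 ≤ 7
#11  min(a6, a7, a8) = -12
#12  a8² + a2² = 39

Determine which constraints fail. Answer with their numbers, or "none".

#1 a8 + a3 = 6 + (-15) = -9; -9 ≤ -7, bound -7 not met — violated.
#2 a3 = -15, but -15 is required to differ — violated.
#3 a7 = 5, a3 = -15; 5 > -15 — OK.
#4 a1 = 4, a5 = 0; 4 ≥ 0 — OK.
#5 a4 + a6 = 8 + (-12) = -4; -4 < -2 — OK.
#6 a2 = -1 > -3, so we need a4 ≤ 11; a4 = 8 ≤ 11 — OK.
#7 a7 × a2 = 5 × (-1) = -5 — OK.
#8 |6 − 4| = 2; 2 ≤ 2 — OK.
#9 a8 = 6 ≠ 9 and a7 = 5 ≠ 4; both disjuncts false — violated.
#10 a5 = 0 > -3, so we need a8 ≤ 7; a8 = 6 ≤ 7 — OK.
#11 min(-12, 5, 6) = -12 — OK.
#12 a8² + a2² = 6² + (-1)² = 36 + 1 = 37, not 39 — violated.

Constraints 1, 2, 9, and 12 do not hold.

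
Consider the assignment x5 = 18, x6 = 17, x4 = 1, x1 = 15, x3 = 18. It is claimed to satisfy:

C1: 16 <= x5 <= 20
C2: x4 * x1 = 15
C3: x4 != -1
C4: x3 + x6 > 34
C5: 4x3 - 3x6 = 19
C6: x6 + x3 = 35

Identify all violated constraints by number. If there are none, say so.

Constraint 5 is violated.

C1: x5 = 18 lies in [16, 20] — satisfied.
C2: x4 * x1 = 1 * 15 = 15 — satisfied.
C3: x4 = 1, and 1 ≠ -1 — satisfied.
C4: x3 + x6 = 18 + 17 = 35; 35 > 34 — satisfied.
C5: 4x3 - 3x6 = 4(18) - 3(17) = 21, not 19 — violated.
C6: x6 + x3 = 17 + 18 = 35 — satisfied.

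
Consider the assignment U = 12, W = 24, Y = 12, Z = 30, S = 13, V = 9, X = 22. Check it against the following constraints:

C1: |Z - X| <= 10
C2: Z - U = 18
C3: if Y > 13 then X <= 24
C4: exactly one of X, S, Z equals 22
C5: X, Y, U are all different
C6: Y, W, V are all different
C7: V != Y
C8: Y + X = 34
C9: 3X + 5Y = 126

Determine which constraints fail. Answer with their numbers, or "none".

Violated: 5.

C1: |30 - 22| = 8; 8 ≤ 10 — satisfied.
C2: Z - U = 30 - 12 = 18 — satisfied.
C3: Y = 12, not > 13; antecedent false, conditional vacuously true — satisfied.
C4: X=22, S=13, Z=30; 1 of them equals 22 — satisfied.
C5: Y = U = 12, not all different — violated.
C6: values 12, 24, 9 are pairwise distinct — satisfied.
C7: V = 9, Y = 12; distinct — satisfied.
C8: Y + X = 12 + 22 = 34 — satisfied.
C9: 3X + 5Y = 3(22) + 5(12) = 126 — satisfied.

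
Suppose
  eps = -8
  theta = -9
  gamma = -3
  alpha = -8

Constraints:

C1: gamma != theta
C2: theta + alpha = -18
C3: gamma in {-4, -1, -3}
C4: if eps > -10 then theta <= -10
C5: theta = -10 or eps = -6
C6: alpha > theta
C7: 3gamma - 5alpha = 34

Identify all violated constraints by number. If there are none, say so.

The assignment fails constraints 2, 4, 5, and 7.

C1: gamma = -3, theta = -9; distinct — OK.
C2: theta + alpha = -9 + (-8) = -17, not -18 — violated.
C3: gamma = -3 is in {-4, -1, -3} — OK.
C4: eps = -8 > -10, so we need theta ≤ -10; but theta = -9 > -10 — violated.
C5: theta = -9 ≠ -10 and eps = -8 ≠ -6; both disjuncts false — violated.
C6: alpha = -8, theta = -9; -8 > -9 — OK.
C7: 3gamma - 5alpha = 3(-3) - 5(-8) = 31, not 34 — violated.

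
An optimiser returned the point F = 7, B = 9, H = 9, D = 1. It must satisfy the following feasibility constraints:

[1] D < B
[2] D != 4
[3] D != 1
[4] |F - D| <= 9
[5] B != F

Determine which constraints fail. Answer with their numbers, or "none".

[1] D = 1, B = 9; 1 < 9 — satisfied.
[2] D = 1, and 1 ≠ 4 — satisfied.
[3] D = 1, but 1 is required to differ — violated.
[4] |7 - 1| = 6; 6 ≤ 9 — satisfied.
[5] B = 9, F = 7; distinct — satisfied.

Constraint 3 does not hold.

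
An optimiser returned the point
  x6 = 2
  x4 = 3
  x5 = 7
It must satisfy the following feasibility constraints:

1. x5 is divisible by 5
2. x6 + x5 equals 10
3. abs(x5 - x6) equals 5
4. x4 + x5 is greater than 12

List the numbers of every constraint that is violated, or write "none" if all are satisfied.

Constraints 1, 2, 4 are violated.

1. 7 = 5*1 + 2, so 5 does not divide 7 — violated.
2. x6 + x5 = 2 + 7 = 9, not 10 — violated.
3. abs(7 - 2) = 5 — satisfied.
4. x4 + x5 = 3 + 7 = 10; 10 ≤ 12, bound 12 not met — violated.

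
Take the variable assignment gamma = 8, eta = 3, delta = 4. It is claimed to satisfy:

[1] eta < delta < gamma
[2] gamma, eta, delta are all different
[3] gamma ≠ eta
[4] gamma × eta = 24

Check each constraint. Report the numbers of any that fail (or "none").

None — every constraint holds.

[1] values 3 < 4 < 8 — holds.
[2] values 8, 3, 4 are pairwise distinct — holds.
[3] gamma = 8, eta = 3; distinct — holds.
[4] gamma × eta = 8 × 3 = 24 — holds.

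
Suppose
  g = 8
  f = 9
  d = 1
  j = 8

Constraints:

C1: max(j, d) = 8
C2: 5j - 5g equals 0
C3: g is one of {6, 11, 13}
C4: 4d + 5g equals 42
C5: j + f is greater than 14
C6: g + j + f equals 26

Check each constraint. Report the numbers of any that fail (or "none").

No — constraints 3, 4, 6 are not satisfied.

C1: max(8, 1) = 8 — holds.
C2: 5j - 5g = 5(8) - 5(8) = 0 — holds.
C3: g = 8 is not in {6, 11, 13} — does not hold.
C4: 4d + 5g = 4(1) + 5(8) = 44, not 42 — does not hold.
C5: j + f = 8 + 9 = 17; 17 > 14 — holds.
C6: g + j + f = 8 + 8 + 9 = 25, not 26 — does not hold.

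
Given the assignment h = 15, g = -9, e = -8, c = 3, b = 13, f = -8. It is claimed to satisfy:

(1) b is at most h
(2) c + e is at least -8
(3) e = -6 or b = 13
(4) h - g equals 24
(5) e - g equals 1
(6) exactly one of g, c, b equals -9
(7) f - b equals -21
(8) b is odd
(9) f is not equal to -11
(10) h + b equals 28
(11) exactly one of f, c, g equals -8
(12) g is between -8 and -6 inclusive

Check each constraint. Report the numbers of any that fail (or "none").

(1) b = 13, h = 15; 13 ≤ 15 — satisfied.
(2) c + e = 3 + (-8) = -5; -5 ≥ -8 — satisfied.
(3) e = -8 ≠ -6, but b = 13 = 13 (second disjunct) — satisfied.
(4) h - g = 15 - (-9) = 24 — satisfied.
(5) e - g = -8 - (-9) = 1 — satisfied.
(6) g=-9, c=3, b=13; 1 of them equals -9 — satisfied.
(7) f - b = -8 - 13 = -21 — satisfied.
(8) b = 13 is odd — satisfied.
(9) f = -8, and -8 ≠ -11 — satisfied.
(10) h + b = 15 + 13 = 28 — satisfied.
(11) f=-8, c=3, g=-9; 1 of them equals -8 — satisfied.
(12) g = -9 is outside [-8, -6] — violated.

Constraint 12 is violated.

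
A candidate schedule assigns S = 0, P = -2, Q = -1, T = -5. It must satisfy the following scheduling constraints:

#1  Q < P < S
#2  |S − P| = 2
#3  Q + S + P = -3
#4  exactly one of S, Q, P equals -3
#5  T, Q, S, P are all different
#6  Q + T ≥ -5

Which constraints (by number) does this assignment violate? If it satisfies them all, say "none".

#1 values -1, -2, 0; Q = -1 is not < P = -2 — violated.
#2 |0 − (-2)| = 2 — satisfied.
#3 Q + S + P = -1 + 0 + (-2) = -3 — satisfied.
#4 S=0, Q=-1, P=-2; 0 of them equal -3, not exactly one — violated.
#5 values -5, -1, 0, -2 are pairwise distinct — satisfied.
#6 Q + T = -1 + (-5) = -6; -6 < -5, bound -5 not met — violated.

Constraints 1, 4, and 6 do not hold.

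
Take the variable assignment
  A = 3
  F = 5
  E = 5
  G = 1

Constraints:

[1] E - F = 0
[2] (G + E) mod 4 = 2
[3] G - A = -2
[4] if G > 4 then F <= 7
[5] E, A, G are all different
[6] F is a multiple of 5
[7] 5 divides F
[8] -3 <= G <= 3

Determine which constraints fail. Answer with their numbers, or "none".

[1] E - F = 5 - 5 = 0  ✓
[2] G + E = 6; 6 mod 4 = 2  ✓
[3] G - A = 1 - 3 = -2  ✓
[4] G = 1, not > 4; antecedent false, conditional vacuously true  ✓
[5] values 5, 3, 1 are pairwise distinct  ✓
[6] 5 / 5 = 1, so 5 divides 5  ✓
[7] 5 / 5 = 1, so 5 divides 5  ✓
[8] G = 1 lies in [-3, 3]  ✓

No violations.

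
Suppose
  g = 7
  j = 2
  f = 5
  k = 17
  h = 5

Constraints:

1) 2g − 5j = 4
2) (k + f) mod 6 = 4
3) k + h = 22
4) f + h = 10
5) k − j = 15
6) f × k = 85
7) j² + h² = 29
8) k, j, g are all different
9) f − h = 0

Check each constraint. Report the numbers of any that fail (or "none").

No violations.

1) 2g − 5j = 2(7) − 5(2) = 4 — OK.
2) k + f = 22; 22 mod 6 = 4 — OK.
3) k + h = 17 + 5 = 22 — OK.
4) f + h = 5 + 5 = 10 — OK.
5) k − j = 17 − 2 = 15 — OK.
6) f × k = 5 × 17 = 85 — OK.
7) j² + h² = 2² + 5² = 4 + 25 = 29 — OK.
8) values 17, 2, 7 are pairwise distinct — OK.
9) f − h = 5 − 5 = 0 — OK.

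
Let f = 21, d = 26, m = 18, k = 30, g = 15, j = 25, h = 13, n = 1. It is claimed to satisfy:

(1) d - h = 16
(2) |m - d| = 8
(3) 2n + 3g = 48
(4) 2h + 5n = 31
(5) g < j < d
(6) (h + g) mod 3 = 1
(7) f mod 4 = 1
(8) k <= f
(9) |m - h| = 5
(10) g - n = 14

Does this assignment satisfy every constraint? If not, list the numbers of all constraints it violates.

(1) d - h = 26 - 13 = 13, not 16  fails
(2) |18 - 26| = 8  holds
(3) 2n + 3g = 2(1) + 3(15) = 47, not 48  fails
(4) 2h + 5n = 2(13) + 5(1) = 31  holds
(5) values 15 < 25 < 26  holds
(6) h + g = 28; 28 mod 3 = 1  holds
(7) 21 mod 4 = 1  holds
(8) k = 30, f = 21; 30 > 21 (want ≤)  fails
(9) |18 - 13| = 5  holds
(10) g - n = 15 - 1 = 14  holds

The assignment fails constraints 1, 3, 8.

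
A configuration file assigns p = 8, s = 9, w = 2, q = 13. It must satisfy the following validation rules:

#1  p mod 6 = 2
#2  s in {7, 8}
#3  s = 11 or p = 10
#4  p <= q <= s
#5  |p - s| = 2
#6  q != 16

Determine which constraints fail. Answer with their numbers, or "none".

Constraints 2, 3, 4, and 5 do not hold.

#1 8 mod 6 = 2 — OK.
#2 s = 9 is not in {7, 8} — violated.
#3 s = 9 ≠ 11 and p = 8 ≠ 10; both disjuncts false — violated.
#4 values 8, 13, 9; q = 13 is not <= s = 9 — violated.
#5 |8 - 9| = 1, not 2 — violated.
#6 q = 13, and 13 ≠ 16 — OK.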